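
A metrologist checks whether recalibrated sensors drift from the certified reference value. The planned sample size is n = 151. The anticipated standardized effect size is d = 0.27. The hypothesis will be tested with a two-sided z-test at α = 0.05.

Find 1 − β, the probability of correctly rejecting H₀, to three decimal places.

Power ≈ 0.913

Noncentrality parameter: δ = d·√n = 0.27 × √151 = 3.3178
Two-sided α = 0.05 → critical value z_{0.025} = 1.960.
Power = Φ(δ − 1.960) + Φ(−δ − 1.960) = Φ(1.358) + Φ(-5.278) = 0.9127 + 0.0000 = 0.9127.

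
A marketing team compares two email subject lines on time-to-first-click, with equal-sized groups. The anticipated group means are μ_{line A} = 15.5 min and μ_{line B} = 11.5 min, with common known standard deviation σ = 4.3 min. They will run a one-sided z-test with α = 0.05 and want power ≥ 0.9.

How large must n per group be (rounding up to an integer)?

Standardized effect: d = |μ_{line A} − μ_{line B}| / σ = |15.5 − 11.5| / 4.3 = 0.9302
For power 0.9 need Φ(δ − z_{0.05}) = 0.9, so δ = z_{0.05} + z_{0.10} = 1.645 + 1.282 = 2.926.
δ = d·√(n/2) ⇒ n = 2(δ/d)² = 2 × (2.926 / 0.9302)² = 19.79.
Round up to the next whole unit.

n = 20 per group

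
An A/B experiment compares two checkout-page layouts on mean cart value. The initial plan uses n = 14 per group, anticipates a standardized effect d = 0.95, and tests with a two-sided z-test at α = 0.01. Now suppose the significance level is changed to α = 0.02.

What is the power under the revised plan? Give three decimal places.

δ = d·√(n/2) = 0.95 × √(14/2) = 2.5135 (unchanged). New critical value: z_{0.01} = 2.326.
Revised power = Φ(δ − 2.326) + Φ(−δ − 2.326) = Φ(0.187) + Φ(-4.840) = 0.5742 + 0.0000 = 0.5742.

Power ≈ 0.574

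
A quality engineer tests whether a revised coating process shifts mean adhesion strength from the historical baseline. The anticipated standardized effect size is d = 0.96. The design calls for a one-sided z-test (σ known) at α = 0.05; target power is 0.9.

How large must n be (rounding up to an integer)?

n = 10

Set Φ(δ − 1.645) = 0.9; then δ − 1.645 = Φ⁻¹(0.9) = 1.282, giving δ = 2.926.
δ = d·√n ⇒ n = (δ/d)² = (2.926 / 0.96)² = 9.29.
Round up to the next whole unit.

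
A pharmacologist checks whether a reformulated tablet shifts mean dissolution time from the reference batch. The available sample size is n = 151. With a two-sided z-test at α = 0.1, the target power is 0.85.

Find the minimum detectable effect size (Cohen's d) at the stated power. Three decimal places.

Need Φ(δ − 1.645) = 0.85, so δ = 1.645 + 1.036 = 2.681.
(The second rejection-region term Φ(−δ − z_{α/2}) is negligible and dropped.)
δ = d·√n ⇒ d = δ/√n = 2.681/√151 = 0.2182.

d ≈ 0.218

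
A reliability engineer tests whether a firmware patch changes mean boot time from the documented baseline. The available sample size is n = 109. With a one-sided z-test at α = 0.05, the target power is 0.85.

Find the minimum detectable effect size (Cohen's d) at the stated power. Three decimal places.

Need Φ(δ − 1.645) = 0.85, so δ = 1.645 + 1.036 = 2.681.
δ = d·√n ⇒ d = δ/√n = 2.681/√109 = 0.2568.

d ≈ 0.257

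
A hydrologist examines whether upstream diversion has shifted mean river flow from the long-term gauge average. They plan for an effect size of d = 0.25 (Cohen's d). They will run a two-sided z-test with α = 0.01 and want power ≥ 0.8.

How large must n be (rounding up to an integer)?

For power 0.8 need Φ(δ − z_{0.005}) = 0.8, so δ = z_{0.005} + z_{0.20} = 2.576 + 0.842 = 3.417.
(Ignoring the negligible lower-tail rejection probability gives the usual closed-form inversion.)
δ = d·√n ⇒ n = (δ/d)² = (3.417 / 0.25)² = 186.86.
Round up to the next whole unit.

n = 187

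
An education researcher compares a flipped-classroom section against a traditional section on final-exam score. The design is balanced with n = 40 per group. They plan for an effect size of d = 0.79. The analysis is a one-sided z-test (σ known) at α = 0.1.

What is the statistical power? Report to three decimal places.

Noncentrality parameter: δ = d·√(n/2) = 0.79 × √(40/2) = 3.5330
One-sided α = 0.1 → critical value z_{0.1} = 1.282.
Power = Φ(δ − 1.282) = Φ(2.251) = 0.9878.

Power ≈ 0.988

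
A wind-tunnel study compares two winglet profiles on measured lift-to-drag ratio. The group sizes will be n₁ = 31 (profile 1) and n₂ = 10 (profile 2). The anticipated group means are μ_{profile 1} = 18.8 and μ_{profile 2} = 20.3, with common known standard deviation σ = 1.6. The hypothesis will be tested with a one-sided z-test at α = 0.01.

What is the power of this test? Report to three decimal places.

Power ≈ 0.599

Standardized effect: d = |μ_{profile 1} − μ_{profile 2}| / σ = |18.8 − 20.3| / 1.6 = 0.9375
Noncentrality parameter: δ = d / √(1/n₁ + 1/n₂) = 0.9375 / √(1/31 + 1/10) = 2.5779
One-sided α = 0.01 → critical value z_{0.01} = 2.326.
Power = P(Z > 2.326 − δ) = Φ(0.252) = 0.5993.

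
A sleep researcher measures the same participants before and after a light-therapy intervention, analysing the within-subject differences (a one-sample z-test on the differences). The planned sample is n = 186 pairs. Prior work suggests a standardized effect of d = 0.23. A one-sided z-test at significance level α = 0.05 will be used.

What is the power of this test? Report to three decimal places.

Noncentrality parameter: δ = d·√n = 0.23 × √186 = 3.1368
Critical value for a one-sided test at α = 0.05: z_α = 1.645.
Power = P(Z > 1.645 − δ) = Φ(1.492) = 0.9321.

Power ≈ 0.932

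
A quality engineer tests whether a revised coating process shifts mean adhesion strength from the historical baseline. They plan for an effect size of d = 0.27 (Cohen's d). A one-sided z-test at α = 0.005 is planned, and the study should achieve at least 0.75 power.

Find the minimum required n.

For power 0.75 need Φ(δ − z_{0.005}) = 0.75, so δ = z_{0.005} + z_{0.25} = 2.576 + 0.674 = 3.250.
δ = d·√n ⇒ n = (δ/d)² = (3.250 / 0.27)² = 144.92.
Rounding up, n = 145.

n = 145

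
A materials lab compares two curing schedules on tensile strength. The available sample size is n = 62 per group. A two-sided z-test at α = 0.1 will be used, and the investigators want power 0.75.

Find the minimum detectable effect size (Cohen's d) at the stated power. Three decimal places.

Need Φ(δ − 1.645) = 0.75, so δ = 1.645 + 0.674 = 2.319.
(Lower-tail contribution to power is negligible for δ > 0.)
δ = d·√(n/2) ⇒ d = δ/√(n/2) = 2.319/√(62/2) = 0.4166.

d ≈ 0.417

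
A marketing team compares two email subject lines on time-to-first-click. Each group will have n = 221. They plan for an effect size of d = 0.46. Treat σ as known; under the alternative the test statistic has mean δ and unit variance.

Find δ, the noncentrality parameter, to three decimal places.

δ ≈ 4.835

The noncentrality parameter scales effect size by the design's sample-size factor: δ = d·√(n/2) = 0.46 × √(221/2) = 4.8355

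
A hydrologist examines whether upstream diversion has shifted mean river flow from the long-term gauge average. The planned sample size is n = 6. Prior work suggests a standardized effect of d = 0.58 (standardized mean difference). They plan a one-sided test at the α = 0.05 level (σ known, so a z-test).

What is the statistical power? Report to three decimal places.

Power ≈ 0.411

Noncentrality parameter: δ = d·√n = 0.58 × √6 = 1.4207
One-sided α = 0.05 → critical value z_{0.05} = 1.645.
Power = Φ(δ − 1.645) = Φ(-0.224) = 0.4113.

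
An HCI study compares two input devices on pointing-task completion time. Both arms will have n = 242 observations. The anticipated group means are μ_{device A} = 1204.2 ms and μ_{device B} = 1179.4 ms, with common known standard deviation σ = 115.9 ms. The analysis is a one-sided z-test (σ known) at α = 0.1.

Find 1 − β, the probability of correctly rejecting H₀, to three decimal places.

Power ≈ 0.858

Standardized effect: d = |μ_{device A} − μ_{device B}| / σ = |1204.2 − 1179.4| / 115.9 = 0.2140
Noncentrality parameter: λ = d·√(n/2) = 0.2140 × √(242/2) = 2.3538
Critical value for a one-sided test at α = 0.1: z_α = 1.282.
Power = P(Z > 1.282 − λ) = Φ(1.072) = 0.8582.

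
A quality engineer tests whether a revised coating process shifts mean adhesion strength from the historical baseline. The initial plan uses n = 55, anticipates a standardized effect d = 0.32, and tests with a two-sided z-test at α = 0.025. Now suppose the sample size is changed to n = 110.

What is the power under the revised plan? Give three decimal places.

Power ≈ 0.868

With n = 110: δ = d·√n = 0.32 × √110 = 3.3562. Critical value z_{0.0125} = 2.241.
Revised power = Φ(δ − 2.241) + Φ(−δ − 2.241) = Φ(1.115) + Φ(-5.598) = 0.8675 + 0.0000 = 0.8675.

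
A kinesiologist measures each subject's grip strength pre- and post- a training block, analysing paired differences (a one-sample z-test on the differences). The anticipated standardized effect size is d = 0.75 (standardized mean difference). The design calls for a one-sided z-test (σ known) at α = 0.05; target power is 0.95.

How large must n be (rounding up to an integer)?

Set Φ(δ − 1.645) = 0.95; then δ − 1.645 = Φ⁻¹(0.95) = 1.645, giving δ = 3.290.
δ = d·√n ⇒ n = (δ/d)² = (3.290 / 0.75)² = 19.24.
Rounding up, n = 20.

n = 20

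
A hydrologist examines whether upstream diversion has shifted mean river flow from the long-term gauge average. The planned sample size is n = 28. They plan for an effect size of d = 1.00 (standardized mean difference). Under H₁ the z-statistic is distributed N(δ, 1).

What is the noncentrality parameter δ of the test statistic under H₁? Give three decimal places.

δ ≈ 5.292

δ = d·√n = 1.00 × √28 = 5.2915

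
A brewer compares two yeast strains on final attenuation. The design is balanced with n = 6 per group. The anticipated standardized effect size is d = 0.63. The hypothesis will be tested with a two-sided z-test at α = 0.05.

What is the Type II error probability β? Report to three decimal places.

Noncentrality parameter: δ = d·√(n/2) = 0.63 × √(6/2) = 1.0912
Critical value for a two-sided test at α = 0.05: z_{α/2} = 1.960.
Power = Φ(δ − 1.960) + Φ(−δ − 1.960) = Φ(-0.869) + Φ(-3.051) = 0.1925 + 0.0011 = 0.1936.
Type II error: β = 1 − power = 1 − 0.1936 = 0.8064.

β ≈ 0.806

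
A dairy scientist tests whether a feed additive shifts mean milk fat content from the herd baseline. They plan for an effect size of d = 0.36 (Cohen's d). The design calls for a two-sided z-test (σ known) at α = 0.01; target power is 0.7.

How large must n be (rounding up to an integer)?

Set Φ(δ − 2.576) = 0.7; then δ − 2.576 = Φ⁻¹(0.7) = 0.524, giving δ = 3.100.
(Ignoring the negligible lower-tail rejection probability gives the usual closed-form inversion.)
δ = d·√n ⇒ n = (δ/d)² = (3.100 / 0.36)² = 74.16.
Rounding up, n = 75.

n = 75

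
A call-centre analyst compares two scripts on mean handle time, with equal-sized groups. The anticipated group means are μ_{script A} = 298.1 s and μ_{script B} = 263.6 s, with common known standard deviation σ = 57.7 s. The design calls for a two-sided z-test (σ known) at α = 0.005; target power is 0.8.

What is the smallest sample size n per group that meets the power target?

n = 75 per group

Standardized effect: d = |μ_{script A} − μ_{script B}| / σ = |298.1 − 263.6| / 57.7 = 0.5979
Set Φ(δ − 2.807) = 0.8; then δ − 2.807 = Φ⁻¹(0.8) = 0.842, giving δ = 3.649.
(For δ > 0 the lower-tail rejection region contributes negligibly to power, so the one-term inversion is standard.)
δ = d·√(n/2) ⇒ n = 2(δ/d)² = 2 × (3.649 / 0.5979)² = 74.47.
Round up to the next whole unit.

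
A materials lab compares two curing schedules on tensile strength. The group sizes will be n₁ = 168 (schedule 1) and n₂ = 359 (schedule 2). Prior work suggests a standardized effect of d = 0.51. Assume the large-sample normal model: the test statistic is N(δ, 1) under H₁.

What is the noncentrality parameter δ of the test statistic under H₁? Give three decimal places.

δ ≈ 5.456

δ = d / √(1/n₁ + 1/n₂) = 0.51 / √(1/168 + 1/359) = 5.4559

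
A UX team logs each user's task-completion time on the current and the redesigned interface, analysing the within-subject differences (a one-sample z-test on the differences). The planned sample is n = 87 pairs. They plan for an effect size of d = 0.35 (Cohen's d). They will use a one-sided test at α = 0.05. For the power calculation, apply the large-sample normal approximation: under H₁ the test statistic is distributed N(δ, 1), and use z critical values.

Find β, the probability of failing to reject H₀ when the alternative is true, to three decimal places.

Noncentrality parameter: λ = d·√n = 0.35 × √87 = 3.2646
Critical value for a one-sided test at α = 0.05: z_α = 1.645.
Power = Φ(λ − 1.645) = Φ(1.620) = 0.9474.
Type II error: β = 1 − power = 1 − 0.9474 = 0.0526.

β ≈ 0.053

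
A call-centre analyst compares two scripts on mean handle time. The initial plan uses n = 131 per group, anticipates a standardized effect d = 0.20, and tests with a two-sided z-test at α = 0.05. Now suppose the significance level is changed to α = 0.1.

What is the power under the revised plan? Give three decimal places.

Power ≈ 0.490

δ = d·√(n/2) = 0.20 × √(131/2) = 1.6186 (unchanged). New critical value: z_{0.05} = 1.645.
Revised power = Φ(δ − 1.645) + Φ(−δ − 1.645) = Φ(-0.026) + Φ(-3.263) = 0.4895 + 0.0006 = 0.4901.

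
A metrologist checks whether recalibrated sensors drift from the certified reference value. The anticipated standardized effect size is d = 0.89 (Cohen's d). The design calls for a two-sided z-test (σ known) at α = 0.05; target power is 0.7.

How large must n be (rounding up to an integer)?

For power 0.7 need Φ(δ − z_{0.025}) = 0.7, so δ = z_{0.025} + z_{0.30} = 1.960 + 0.524 = 2.484.
(The Φ(−δ − z_{α/2}) term is vanishingly small for δ > 0 and is dropped in the standard sample-size formula.)
δ = d·√n ⇒ n = (δ/d)² = (2.484 / 0.89)² = 7.79.
Rounding up, n = 8.

n = 8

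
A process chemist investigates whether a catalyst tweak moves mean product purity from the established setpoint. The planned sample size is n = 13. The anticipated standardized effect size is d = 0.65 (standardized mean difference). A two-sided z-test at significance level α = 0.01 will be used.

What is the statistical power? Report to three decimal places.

Power ≈ 0.408

Noncentrality parameter: δ = d·√n = 0.65 × √13 = 2.3436
Critical value for a two-sided test at α = 0.01: z_{α/2} = 2.576.
Power = Φ(δ − 2.576) + Φ(−δ − 2.576) = Φ(-0.232) + Φ(-4.919) = 0.4082 + 0.0000 = 0.4082.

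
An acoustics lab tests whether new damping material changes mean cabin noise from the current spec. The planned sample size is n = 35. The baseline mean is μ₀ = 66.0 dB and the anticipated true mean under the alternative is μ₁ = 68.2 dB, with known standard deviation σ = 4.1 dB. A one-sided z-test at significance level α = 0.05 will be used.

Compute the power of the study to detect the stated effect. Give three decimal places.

Standardized effect: d = |μ₁ − μ₀| / σ = |68.2 − 66.0| / 4.1 = 0.5366
Noncentrality parameter: δ = d·√n = 0.5366 × √35 = 3.1745
One-sided α = 0.05 → critical value z_{0.05} = 1.645.
Power = Φ(δ − 1.645) = Φ(1.530) = 0.9369.

Power ≈ 0.937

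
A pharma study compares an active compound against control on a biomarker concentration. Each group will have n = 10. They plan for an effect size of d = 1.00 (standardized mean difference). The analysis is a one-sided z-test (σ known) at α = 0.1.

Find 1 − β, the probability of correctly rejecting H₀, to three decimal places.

Power ≈ 0.830

Noncentrality parameter: δ = d·√(n/2) = 1.00 × √(10/2) = 2.2361
One-sided α = 0.1 → critical value z_{0.1} = 1.282.
Power = P(Z > 1.282 − δ) = Φ(0.955) = 0.8301.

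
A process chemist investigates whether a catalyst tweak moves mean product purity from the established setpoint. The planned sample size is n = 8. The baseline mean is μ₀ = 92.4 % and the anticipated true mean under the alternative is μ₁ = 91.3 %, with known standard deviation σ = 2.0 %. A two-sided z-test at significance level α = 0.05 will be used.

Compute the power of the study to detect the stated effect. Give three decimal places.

Standardized effect: d = |μ₁ − μ₀| / σ = |91.3 − 92.4| / 2.0 = 0.5500
Noncentrality parameter: δ = d·√n = 0.5500 × √8 = 1.5556
Critical value for a two-sided test at α = 0.05: z_{α/2} = 1.960.
Power = Φ(δ − 1.960) + Φ(−δ − 1.960) = Φ(-0.404) + Φ(-3.516) = 0.3430 + 0.0002 = 0.3432.

Power ≈ 0.343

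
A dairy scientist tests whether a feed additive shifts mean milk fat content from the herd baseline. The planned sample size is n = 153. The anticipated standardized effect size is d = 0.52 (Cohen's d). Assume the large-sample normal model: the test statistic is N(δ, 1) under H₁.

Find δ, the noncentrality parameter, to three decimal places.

δ ≈ 6.432

δ = d·√n = 0.52 × √153 = 6.4320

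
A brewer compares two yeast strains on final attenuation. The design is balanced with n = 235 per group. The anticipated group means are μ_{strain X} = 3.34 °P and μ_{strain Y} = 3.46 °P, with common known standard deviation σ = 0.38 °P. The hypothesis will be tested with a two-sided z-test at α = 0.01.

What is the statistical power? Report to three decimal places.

Power ≈ 0.802

Standardized effect: d = |μ_{strain X} − μ_{strain Y}| / σ = |3.34 − 3.46| / 0.38 = 0.3158
Noncentrality parameter: δ = d·√(n/2) = 0.3158 × √(235/2) = 3.4231
Critical value for a two-sided test at α = 0.01: z_{α/2} = 2.576.
Power = Φ(δ − 2.576) + Φ(−δ − 2.576) = Φ(0.847) + Φ(-5.999) = 0.8016 + 0.0000 = 0.8016.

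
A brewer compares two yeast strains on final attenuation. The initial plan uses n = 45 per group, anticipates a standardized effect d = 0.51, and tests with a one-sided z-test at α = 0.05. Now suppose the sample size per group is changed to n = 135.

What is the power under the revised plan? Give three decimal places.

With n = 135 per group: δ = d·√(n/2) = 0.51 × √(135/2) = 4.1901. Critical value z_{0.05} = 1.645.
Revised power = Φ(δ − 1.645) = Φ(2.545) = 0.9945.

Power ≈ 0.995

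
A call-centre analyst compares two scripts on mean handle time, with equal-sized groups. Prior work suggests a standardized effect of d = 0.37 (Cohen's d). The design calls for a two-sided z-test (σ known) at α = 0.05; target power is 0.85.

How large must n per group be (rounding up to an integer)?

n = 132 per group

For power 0.85 need Φ(δ − z_{0.025}) = 0.85, so δ = z_{0.025} + z_{0.15} = 1.960 + 1.036 = 2.996.
(For δ > 0 the lower-tail rejection region contributes negligibly to power, so the one-term inversion is standard.)
δ = d·√(n/2) ⇒ n = 2(δ/d)² = 2 × (2.996 / 0.37)² = 131.17.
Round up to the next whole unit.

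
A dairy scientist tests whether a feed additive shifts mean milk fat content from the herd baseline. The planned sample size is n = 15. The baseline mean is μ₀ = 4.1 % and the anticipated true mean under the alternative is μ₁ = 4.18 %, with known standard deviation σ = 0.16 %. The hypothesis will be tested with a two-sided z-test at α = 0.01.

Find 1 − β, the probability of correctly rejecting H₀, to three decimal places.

Standardized effect: d = |μ₁ − μ₀| / σ = |4.18 − 4.1| / 0.16 = 0.5000
Noncentrality parameter: δ = d·√n = 0.5000 × √15 = 1.9365
Two-sided α = 0.01 → critical value z_{0.005} = 2.576.
Power = Φ(δ − 2.576) + Φ(−δ − 2.576) = Φ(-0.639) + Φ(-4.512) = 0.2613 + 0.0000 = 0.2613.

Power ≈ 0.261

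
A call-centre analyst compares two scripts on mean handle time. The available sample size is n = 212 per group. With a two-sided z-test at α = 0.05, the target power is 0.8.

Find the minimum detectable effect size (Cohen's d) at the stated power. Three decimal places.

Need Φ(δ − 1.960) = 0.8, so δ = 1.960 + 0.842 = 2.802.
(Lower-tail contribution to power is negligible for δ > 0.)
δ = d·√(n/2) ⇒ d = δ/√(n/2) = 2.802/√(212/2) = 0.2721.

d ≈ 0.272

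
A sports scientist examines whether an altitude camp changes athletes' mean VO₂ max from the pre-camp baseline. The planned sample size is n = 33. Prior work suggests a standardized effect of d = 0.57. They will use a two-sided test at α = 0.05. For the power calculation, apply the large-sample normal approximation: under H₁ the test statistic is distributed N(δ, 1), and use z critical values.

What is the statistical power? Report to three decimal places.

Noncentrality parameter: δ = d·√n = 0.57 × √33 = 3.2744
Two-sided α = 0.05 → critical value z_{0.025} = 1.960.
Power = Φ(δ − 1.960) + Φ(−δ − 1.960) = Φ(1.314) + Φ(-5.234) = 0.9057 + 0.0000 = 0.9057.

Power ≈ 0.906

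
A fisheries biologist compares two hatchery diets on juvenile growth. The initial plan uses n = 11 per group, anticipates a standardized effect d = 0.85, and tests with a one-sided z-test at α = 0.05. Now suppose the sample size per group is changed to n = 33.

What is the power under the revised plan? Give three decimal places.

Power ≈ 0.965

With n = 33 per group: δ = d·√(n/2) = 0.85 × √(33/2) = 3.4527. Critical value z_{0.05} = 1.645.
Revised power = P(Z > 1.645 − δ) = Φ(1.808) = 0.9647.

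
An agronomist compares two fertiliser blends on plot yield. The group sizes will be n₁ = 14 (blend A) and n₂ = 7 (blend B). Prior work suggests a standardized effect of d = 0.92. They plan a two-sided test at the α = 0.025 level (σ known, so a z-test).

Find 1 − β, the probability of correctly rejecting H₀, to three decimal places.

Noncentrality parameter: δ = d / √(1/n₁ + 1/n₂) = 0.92 / √(1/14 + 1/7) = 1.9874
Two-sided α = 0.025 → critical value z_{0.0125} = 2.241.
Power = Φ(δ − 2.241) + Φ(−δ − 2.241) = Φ(-0.254) + Φ(-4.229) = 0.3998 + 0.0000 = 0.3998.

Power ≈ 0.400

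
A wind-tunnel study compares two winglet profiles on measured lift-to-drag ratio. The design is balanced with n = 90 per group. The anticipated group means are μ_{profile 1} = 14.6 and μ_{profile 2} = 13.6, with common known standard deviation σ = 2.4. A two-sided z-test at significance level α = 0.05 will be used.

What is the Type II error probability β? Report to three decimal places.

β ≈ 0.202

Standardized effect: d = |μ_{profile 1} − μ_{profile 2}| / σ = |14.6 − 13.6| / 2.4 = 0.4167
Noncentrality parameter: δ = d·√(n/2) = 0.4167 × √(90/2) = 2.7951
Critical value for a two-sided test at α = 0.05: z_{α/2} = 1.960.
Power = Φ(δ − 1.960) + Φ(−δ − 1.960) = Φ(0.835) + Φ(-4.755) = 0.7982 + 0.0000 = 0.7982.
Type II error: β = 1 − power = 1 − 0.7982 = 0.2018.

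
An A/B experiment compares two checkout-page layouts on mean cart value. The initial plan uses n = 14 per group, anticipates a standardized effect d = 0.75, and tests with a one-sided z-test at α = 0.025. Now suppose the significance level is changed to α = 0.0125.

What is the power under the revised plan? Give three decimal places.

Power ≈ 0.399

δ = d·√(n/2) = 0.75 × √(14/2) = 1.9843 (unchanged). New critical value: z_{0.0125} = 2.241.
Revised power = Φ(δ − 2.241) = Φ(-0.257) = 0.3986.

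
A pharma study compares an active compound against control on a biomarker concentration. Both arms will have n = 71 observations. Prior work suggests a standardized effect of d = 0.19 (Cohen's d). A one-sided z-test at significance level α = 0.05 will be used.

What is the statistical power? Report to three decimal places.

Noncentrality parameter: δ = d·√(n/2) = 0.19 × √(71/2) = 1.1321
Critical value for a one-sided test at α = 0.05: z_α = 1.645.
Power = P(Z > 1.645 − δ) = Φ(-0.513) = 0.3040.

Power ≈ 0.304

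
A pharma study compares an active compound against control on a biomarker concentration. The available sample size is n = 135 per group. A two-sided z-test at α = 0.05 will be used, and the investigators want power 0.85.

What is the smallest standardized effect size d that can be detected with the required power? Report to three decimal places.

d ≈ 0.365

Required noncentrality: δ = z_{0.025} + z_{0.15} = 1.960 + 1.036 = 2.996.
(The second rejection-region term Φ(−δ − z_{α/2}) is negligible and dropped.)
δ = d·√(n/2) ⇒ d = δ/√(n/2) = 2.996/√(135/2) = 0.3647.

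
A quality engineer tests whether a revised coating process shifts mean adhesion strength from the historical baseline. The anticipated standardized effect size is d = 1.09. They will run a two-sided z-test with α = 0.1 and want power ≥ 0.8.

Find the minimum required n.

Set Φ(δ − 1.645) = 0.8; then δ − 1.645 = Φ⁻¹(0.8) = 0.842, giving δ = 2.486.
(The Φ(−δ − z_{α/2}) term is vanishingly small for δ > 0 and is dropped in the standard sample-size formula.)
δ = d·√n ⇒ n = (δ/d)² = (2.486 / 1.09)² = 5.20.
Round up to the next whole unit.

n = 6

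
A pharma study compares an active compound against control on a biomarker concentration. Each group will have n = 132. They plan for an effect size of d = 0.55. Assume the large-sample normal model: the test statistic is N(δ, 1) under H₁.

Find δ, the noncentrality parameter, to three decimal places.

δ ≈ 4.468

The noncentrality parameter scales effect size by the design's sample-size factor: δ = d·√(n/2) = 0.55 × √(132/2) = 4.4682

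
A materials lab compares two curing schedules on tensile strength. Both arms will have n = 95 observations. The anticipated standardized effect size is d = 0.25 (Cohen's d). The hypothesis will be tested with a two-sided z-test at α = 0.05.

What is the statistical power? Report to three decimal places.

Noncentrality parameter: δ = d·√(n/2) = 0.25 × √(95/2) = 1.7230
Critical value for a two-sided test at α = 0.05: z_{α/2} = 1.960.
Power = Φ(δ − 1.960) + Φ(−δ − 1.960) = Φ(-0.237) + Φ(-3.683) = 0.4063 + 0.0001 = 0.4065.

Power ≈ 0.406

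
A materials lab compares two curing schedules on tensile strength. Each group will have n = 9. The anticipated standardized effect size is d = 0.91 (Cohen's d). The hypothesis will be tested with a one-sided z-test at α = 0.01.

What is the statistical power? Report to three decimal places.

Noncentrality parameter: δ = d·√(n/2) = 0.91 × √(9/2) = 1.9304
One-sided α = 0.01 → critical value z_{0.01} = 2.326.
Power = Φ(δ − 2.326) = Φ(-0.396) = 0.3461.

Power ≈ 0.346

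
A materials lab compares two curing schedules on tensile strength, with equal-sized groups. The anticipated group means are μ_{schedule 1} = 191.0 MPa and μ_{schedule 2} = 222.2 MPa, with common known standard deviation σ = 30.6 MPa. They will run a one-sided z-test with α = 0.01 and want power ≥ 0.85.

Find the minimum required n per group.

Standardized effect: d = |μ_{schedule 1} − μ_{schedule 2}| / σ = |191.0 − 222.2| / 30.6 = 1.0196
For power 0.85 need Φ(δ − z_{0.01}) = 0.85, so δ = z_{0.01} + z_{0.15} = 2.326 + 1.036 = 3.363.
δ = d·√(n/2) ⇒ n = 2(δ/d)² = 2 × (3.363 / 1.0196)² = 21.76.
Rounding up, n = 22 per group.

n = 22 per group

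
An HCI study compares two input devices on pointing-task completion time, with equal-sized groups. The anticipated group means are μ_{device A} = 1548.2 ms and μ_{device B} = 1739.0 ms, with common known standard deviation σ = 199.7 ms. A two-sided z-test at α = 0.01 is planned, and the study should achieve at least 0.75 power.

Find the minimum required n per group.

Standardized effect: d = |μ_{device A} − μ_{device B}| / σ = |1548.2 − 1739.0| / 199.7 = 0.9554
Set Φ(δ − 2.576) = 0.75; then δ − 2.576 = Φ⁻¹(0.75) = 0.674, giving δ = 3.250.
(The Φ(−δ − z_{α/2}) term is vanishingly small for δ > 0 and is dropped in the standard sample-size formula.)
δ = d·√(n/2) ⇒ n = 2(δ/d)² = 2 × (3.250 / 0.9554)² = 23.15.
Round up to the next whole unit.

n = 24 per group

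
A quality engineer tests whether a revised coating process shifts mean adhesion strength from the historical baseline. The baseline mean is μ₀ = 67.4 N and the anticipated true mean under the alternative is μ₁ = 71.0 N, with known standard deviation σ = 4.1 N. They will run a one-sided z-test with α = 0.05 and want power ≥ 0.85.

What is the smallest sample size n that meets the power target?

n = 10

Standardized effect: d = |μ₁ − μ₀| / σ = |71.0 − 67.4| / 4.1 = 0.8780
For power 0.85 need Φ(δ − z_{0.05}) = 0.85, so δ = z_{0.05} + z_{0.15} = 1.645 + 1.036 = 2.681.
δ = d·√n ⇒ n = (δ/d)² = (2.681 / 0.8780)² = 9.33.
Round up to the next whole unit.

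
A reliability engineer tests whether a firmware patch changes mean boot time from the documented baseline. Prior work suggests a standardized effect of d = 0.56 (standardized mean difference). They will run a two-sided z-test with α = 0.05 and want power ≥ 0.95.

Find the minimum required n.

For power 0.95 need Φ(δ − z_{0.025}) = 0.95, so δ = z_{0.025} + z_{0.05} = 1.960 + 1.645 = 3.605.
(The Φ(−δ − z_{α/2}) term is vanishingly small for δ > 0 and is dropped in the standard sample-size formula.)
δ = d·√n ⇒ n = (δ/d)² = (3.605 / 0.56)² = 41.44.
Round up to the next whole unit.

n = 42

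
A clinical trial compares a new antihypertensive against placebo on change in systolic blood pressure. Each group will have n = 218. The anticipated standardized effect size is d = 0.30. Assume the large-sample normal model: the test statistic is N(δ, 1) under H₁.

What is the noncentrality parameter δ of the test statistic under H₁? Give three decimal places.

The noncentrality parameter scales effect size by the design's sample-size factor: δ = d·√(n/2) = 0.30 × √(218/2) = 3.1321

δ ≈ 3.132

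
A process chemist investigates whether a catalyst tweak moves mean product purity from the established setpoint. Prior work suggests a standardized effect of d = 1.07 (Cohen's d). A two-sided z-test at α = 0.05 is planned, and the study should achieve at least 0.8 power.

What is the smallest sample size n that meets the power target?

n = 7

Set Φ(δ − 1.960) = 0.8; then δ − 1.960 = Φ⁻¹(0.8) = 0.842, giving δ = 2.802.
(For δ > 0 the lower-tail rejection region contributes negligibly to power, so the one-term inversion is standard.)
δ = d·√n ⇒ n = (δ/d)² = (2.802 / 1.07)² = 6.86.
Round up to the next whole unit.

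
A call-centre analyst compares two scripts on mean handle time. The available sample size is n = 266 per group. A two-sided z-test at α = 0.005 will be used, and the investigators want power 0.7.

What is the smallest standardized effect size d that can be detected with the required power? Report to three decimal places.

Required noncentrality: δ = z_{0.0025} + z_{0.30} = 2.807 + 0.524 = 3.331.
(Lower-tail contribution to power is negligible for δ > 0.)
δ = d·√(n/2) ⇒ d = δ/√(n/2) = 3.331/√(266/2) = 0.2889.

d ≈ 0.289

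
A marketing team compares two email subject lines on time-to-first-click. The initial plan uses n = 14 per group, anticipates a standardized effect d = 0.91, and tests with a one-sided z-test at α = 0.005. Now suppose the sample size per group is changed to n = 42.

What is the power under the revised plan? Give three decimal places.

Power ≈ 0.945

With n = 42 per group: δ = d·√(n/2) = 0.91 × √(42/2) = 4.1701. Critical value z_{0.005} = 2.576.
Revised power = Φ(δ − 2.576) = Φ(1.594) = 0.9446.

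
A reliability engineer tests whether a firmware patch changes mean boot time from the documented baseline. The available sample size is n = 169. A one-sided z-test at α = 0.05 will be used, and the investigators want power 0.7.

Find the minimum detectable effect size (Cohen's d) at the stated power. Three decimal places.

d ≈ 0.167

Need Φ(δ − 1.645) = 0.7, so δ = 1.645 + 0.524 = 2.169.
δ = d·√n ⇒ d = δ/√n = 2.169/√169 = 0.1669.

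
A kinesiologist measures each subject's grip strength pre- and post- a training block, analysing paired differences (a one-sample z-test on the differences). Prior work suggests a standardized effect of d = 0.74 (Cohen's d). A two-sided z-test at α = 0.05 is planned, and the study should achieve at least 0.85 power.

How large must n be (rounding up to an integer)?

n = 17

Set Φ(δ − 1.960) = 0.85; then δ − 1.960 = Φ⁻¹(0.85) = 1.036, giving δ = 2.996.
(Ignoring the negligible lower-tail rejection probability gives the usual closed-form inversion.)
δ = d·√n ⇒ n = (δ/d)² = (2.996 / 0.74)² = 16.40.
Round up to the next whole unit.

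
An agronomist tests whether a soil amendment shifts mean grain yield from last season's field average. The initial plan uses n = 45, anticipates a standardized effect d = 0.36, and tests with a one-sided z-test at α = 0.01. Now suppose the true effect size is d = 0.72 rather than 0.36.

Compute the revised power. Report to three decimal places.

With d = 0.72: δ = d·√n = 0.72 × √45 = 4.8299. Critical value z_{0.01} = 2.326.
Revised power = Φ(δ − 2.326) = Φ(2.504) = 0.9939.

Power ≈ 0.994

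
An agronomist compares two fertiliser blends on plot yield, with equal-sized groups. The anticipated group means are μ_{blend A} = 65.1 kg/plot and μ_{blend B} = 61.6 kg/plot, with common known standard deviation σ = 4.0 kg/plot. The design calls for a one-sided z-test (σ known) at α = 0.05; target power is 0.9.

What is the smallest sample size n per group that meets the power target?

Standardized effect: d = |μ_{blend A} − μ_{blend B}| / σ = |65.1 − 61.6| / 4.0 = 0.8750
Set Φ(δ − 1.645) = 0.9; then δ − 1.645 = Φ⁻¹(0.9) = 1.282, giving δ = 2.926.
δ = d·√(n/2) ⇒ n = 2(δ/d)² = 2 × (2.926 / 0.8750)² = 22.37.
Rounding up, n = 23 per group.

n = 23 per group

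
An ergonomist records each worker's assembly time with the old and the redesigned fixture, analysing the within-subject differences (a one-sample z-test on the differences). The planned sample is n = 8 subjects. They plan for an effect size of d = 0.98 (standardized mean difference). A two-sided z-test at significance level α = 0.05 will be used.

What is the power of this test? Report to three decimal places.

Power ≈ 0.792

Noncentrality parameter: δ = d·√n = 0.98 × √8 = 2.7719
Critical value for a two-sided test at α = 0.05: z_{α/2} = 1.960.
Power = Φ(δ − 1.960) + Φ(−δ − 1.960) = Φ(0.812) + Φ(-4.732) = 0.7916 + 0.0000 = 0.7916.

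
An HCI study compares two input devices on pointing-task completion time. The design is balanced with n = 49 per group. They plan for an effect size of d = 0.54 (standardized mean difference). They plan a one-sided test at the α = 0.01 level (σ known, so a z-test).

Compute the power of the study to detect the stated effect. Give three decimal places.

Power ≈ 0.636

Noncentrality parameter: δ = d·√(n/2) = 0.54 × √(49/2) = 2.6729
One-sided α = 0.01 → critical value z_{0.01} = 2.326.
Power = P(Z > 2.326 − δ) = Φ(0.347) = 0.6355.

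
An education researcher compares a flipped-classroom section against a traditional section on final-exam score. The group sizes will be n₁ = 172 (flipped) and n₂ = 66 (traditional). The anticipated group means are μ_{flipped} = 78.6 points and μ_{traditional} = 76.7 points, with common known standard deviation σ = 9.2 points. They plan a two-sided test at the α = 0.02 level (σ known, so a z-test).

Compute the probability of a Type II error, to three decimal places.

β ≈ 0.816

Standardized effect: d = |μ_{flipped} − μ_{traditional}| / σ = |78.6 − 76.7| / 9.2 = 0.2065
Noncentrality parameter: δ = d / √(1/n₁ + 1/n₂) = 0.2065 / √(1/172 + 1/66) = 1.4263
Two-sided α = 0.02 → critical value z_{0.01} = 2.326.
Power = Φ(δ − 2.326) + Φ(−δ − 2.326) = Φ(-0.900) + Φ(-3.753) = 0.1840 + 0.0001 = 0.1841.
Type II error: β = 1 − power = 1 − 0.1841 = 0.8159.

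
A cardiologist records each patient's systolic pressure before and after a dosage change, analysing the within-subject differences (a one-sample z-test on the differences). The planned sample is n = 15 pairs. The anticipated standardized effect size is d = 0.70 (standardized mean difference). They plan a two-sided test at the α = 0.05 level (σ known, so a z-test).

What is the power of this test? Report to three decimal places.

Power ≈ 0.774

Noncentrality parameter: δ = d·√n = 0.70 × √15 = 2.7111
Two-sided α = 0.05 → critical value z_{0.025} = 1.960.
Power = Φ(δ − 1.960) + Φ(−δ − 1.960) = Φ(0.751) + Φ(-4.671) = 0.7737 + 0.0000 = 0.7737.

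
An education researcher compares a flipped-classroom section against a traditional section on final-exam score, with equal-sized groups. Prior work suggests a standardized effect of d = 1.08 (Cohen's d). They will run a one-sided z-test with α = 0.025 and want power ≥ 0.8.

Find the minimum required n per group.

n = 14 per group

For power 0.8 need Φ(δ − z_{0.025}) = 0.8, so δ = z_{0.025} + z_{0.20} = 1.960 + 0.842 = 2.802.
δ = d·√(n/2) ⇒ n = 2(δ/d)² = 2 × (2.802 / 1.08)² = 13.46.
Rounding up, n = 14 per group.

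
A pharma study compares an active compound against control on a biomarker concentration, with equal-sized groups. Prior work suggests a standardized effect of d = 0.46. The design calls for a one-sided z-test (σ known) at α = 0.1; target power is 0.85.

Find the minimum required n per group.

n = 51 per group

Set Φ(δ − 1.282) = 0.85; then δ − 1.282 = Φ⁻¹(0.85) = 1.036, giving δ = 2.318.
δ = d·√(n/2) ⇒ n = 2(δ/d)² = 2 × (2.318 / 0.46)² = 50.79.
Round up to the next whole unit.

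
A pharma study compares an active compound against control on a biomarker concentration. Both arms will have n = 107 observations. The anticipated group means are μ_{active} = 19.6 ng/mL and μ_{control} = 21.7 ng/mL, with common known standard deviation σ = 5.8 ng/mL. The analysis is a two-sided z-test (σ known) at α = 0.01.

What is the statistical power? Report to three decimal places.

Power ≈ 0.529

Standardized effect: d = |μ_{active} − μ_{control}| / σ = |19.6 − 21.7| / 5.8 = 0.3621
Noncentrality parameter: λ = d·√(n/2) = 0.3621 × √(107/2) = 2.6483
Critical value for a two-sided test at α = 0.01: z_{α/2} = 2.576.
Power = Φ(λ − 2.576) + Φ(−λ − 2.576) = Φ(0.072) + Φ(-5.224) = 0.5289 + 0.0000 = 0.5289.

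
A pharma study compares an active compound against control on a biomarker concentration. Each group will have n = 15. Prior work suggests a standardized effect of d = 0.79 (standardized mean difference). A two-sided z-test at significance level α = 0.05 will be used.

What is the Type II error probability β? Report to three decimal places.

β ≈ 0.419

Noncentrality parameter: λ = d·√(n/2) = 0.79 × √(15/2) = 2.1635
Two-sided α = 0.05 → critical value z_{0.025} = 1.960.
Power = Φ(λ − 1.960) + Φ(−λ − 1.960) = Φ(0.204) + Φ(-4.123) = 0.5806 + 0.0000 = 0.5807.
Type II error: β = 1 − power = 1 − 0.5807 = 0.4193.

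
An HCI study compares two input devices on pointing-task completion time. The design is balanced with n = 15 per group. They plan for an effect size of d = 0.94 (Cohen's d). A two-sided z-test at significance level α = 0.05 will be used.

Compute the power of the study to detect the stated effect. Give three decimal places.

Noncentrality parameter: δ = d·√(n/2) = 0.94 × √(15/2) = 2.5743
Critical value for a two-sided test at α = 0.05: z_{α/2} = 1.960.
Power = Φ(δ − 1.960) + Φ(−δ − 1.960) = Φ(0.614) + Φ(-4.534) = 0.7305 + 0.0000 = 0.7305.

Power ≈ 0.731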